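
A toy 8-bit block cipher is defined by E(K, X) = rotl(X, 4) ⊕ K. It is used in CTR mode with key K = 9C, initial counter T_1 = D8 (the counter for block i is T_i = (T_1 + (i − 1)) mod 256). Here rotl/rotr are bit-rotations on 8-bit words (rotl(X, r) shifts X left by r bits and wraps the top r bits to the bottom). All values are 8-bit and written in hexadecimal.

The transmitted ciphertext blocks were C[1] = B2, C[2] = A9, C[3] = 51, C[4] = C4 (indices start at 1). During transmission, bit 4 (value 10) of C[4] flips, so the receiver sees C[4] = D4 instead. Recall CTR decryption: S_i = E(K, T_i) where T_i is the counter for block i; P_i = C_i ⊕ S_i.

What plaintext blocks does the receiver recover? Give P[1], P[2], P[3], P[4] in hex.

P[1] = A3, P[2] = A8, P[3] = 60, P[4] = F5

Only C[4] changed, to D4. In CTR, a change in C_i flips the same bit in P_i only; the keystream is unaffected. Decrypting the received ciphertext:
P[1]: T = D8, S = E(K, T) = 11; B2 ⊕ 11 = A3.
P[2]: T = D9, S = E(K, T) = 01; A9 ⊕ 01 = A8.
P[3]: T = DA, S = E(K, T) = 31; 51 ⊕ 31 = 60.
P[4]: T = DB, S = E(K, T) = 21; D4 ⊕ 21 = F5.
Blocks that differ from the original plaintext: P[4].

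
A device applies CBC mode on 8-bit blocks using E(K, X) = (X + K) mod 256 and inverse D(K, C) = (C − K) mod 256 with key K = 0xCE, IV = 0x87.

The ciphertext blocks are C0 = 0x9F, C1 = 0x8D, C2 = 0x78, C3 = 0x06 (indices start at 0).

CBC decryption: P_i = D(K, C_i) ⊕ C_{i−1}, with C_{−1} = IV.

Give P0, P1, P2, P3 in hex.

P0 = 0x56, P1 = 0x20, P2 = 0x27, P3 = 0x40

P0: D(K, 0x9F) = 0xD1; 0xD1 ⊕ 0x87 = 0x56.
P1: D(K, 0x8D) = 0xBF; 0xBF ⊕ 0x9F = 0x20.
P2: D(K, 0x78) = 0xAA; 0xAA ⊕ 0x8D = 0x27.
P3: D(K, 0x06) = 0x38; 0x38 ⊕ 0x78 = 0x40.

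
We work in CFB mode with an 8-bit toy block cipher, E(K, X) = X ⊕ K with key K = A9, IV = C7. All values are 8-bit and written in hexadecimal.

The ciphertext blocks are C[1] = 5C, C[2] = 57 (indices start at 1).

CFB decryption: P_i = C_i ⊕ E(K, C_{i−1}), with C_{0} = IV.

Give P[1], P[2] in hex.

P[1] = 32, P[2] = A2

P[1]: E(K, C7) = 6E; 5C ⊕ 6E = 32.
P[2]: E(K, 5C) = F5; 57 ⊕ F5 = A2.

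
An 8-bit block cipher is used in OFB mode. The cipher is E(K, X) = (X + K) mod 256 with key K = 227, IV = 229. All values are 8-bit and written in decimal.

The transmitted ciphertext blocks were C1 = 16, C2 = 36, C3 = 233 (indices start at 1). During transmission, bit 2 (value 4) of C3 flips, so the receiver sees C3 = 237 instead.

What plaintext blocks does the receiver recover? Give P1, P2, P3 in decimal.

P1 = 216, P2 = 143, P3 = 99

OFB decryption: S_i = E(K, S_{i−1}) with S_{0} = IV; P_i = C_i ⊕ S_i.
Only C3 changed, to 237. In OFB, a change in C_i flips the same bit in P_i only; the keystream is unaffected. Decrypting the received ciphertext:
P1: S = E(K, 229) = 200; 16 ⊕ 200 = 216.
P2: S = E(K, 200) = 171; 36 ⊕ 171 = 143.
P3: S = E(K, 171) = 142; 237 ⊕ 142 = 99.
Blocks that differ from the original plaintext: P3.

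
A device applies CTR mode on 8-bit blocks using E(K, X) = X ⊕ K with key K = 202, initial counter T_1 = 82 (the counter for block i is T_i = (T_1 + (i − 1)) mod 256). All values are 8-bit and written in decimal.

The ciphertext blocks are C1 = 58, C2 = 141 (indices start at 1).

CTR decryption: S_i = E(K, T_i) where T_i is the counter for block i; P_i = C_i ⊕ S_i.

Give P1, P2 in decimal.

P1 = 162, P2 = 20

P1: T = 82, S = E(K, T) = 152; 58 ⊕ 152 = 162.
P2: T = 83, S = E(K, T) = 153; 141 ⊕ 153 = 20.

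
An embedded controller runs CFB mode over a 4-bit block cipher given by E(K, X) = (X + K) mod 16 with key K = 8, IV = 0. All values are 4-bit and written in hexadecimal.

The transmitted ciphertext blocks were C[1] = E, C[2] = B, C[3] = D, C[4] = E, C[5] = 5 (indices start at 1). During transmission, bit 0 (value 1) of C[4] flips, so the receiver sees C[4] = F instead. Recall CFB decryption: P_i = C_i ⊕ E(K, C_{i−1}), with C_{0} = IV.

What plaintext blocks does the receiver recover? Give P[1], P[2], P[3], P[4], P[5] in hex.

P[1] = 6, P[2] = D, P[3] = E, P[4] = A, P[5] = 2

Only C[4] changed, to F. In CFB, a change in C_i flips the same bit in P_i and garbles P_{i+1}. Decrypting the received ciphertext:
P[1]: E(K, 0) = 8; E ⊕ 8 = 6.
P[2]: E(K, E) = 6; B ⊕ 6 = D.
P[3]: E(K, B) = 3; D ⊕ 3 = E.
P[4]: E(K, D) = 5; F ⊕ 5 = A.
P[5]: E(K, F) = 7; 5 ⊕ 7 = 2.
Blocks that differ from the original plaintext: P[4], P[5].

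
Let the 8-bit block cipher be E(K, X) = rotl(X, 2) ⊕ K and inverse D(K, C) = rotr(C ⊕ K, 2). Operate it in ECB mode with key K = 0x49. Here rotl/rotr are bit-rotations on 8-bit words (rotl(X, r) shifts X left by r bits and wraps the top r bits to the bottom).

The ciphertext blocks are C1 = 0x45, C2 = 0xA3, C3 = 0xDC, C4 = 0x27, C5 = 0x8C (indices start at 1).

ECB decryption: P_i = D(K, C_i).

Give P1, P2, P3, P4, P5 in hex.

P1 = 0x03, P2 = 0xBA, P3 = 0x65, P4 = 0x9B, P5 = 0x71

P1: D(K, 0x45) = 0x03.
P2: D(K, 0xA3) = 0xBA.
P3: D(K, 0xDC) = 0x65.
P4: D(K, 0x27) = 0x9B.
P5: D(K, 0x8C) = 0x71.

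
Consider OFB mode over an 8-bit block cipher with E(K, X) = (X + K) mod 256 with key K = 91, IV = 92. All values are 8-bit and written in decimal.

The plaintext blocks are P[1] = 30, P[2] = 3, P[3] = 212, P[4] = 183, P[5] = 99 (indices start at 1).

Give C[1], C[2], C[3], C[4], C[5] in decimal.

C[1] = 169, C[2] = 17, C[3] = 185, C[4] = 127, C[5] = 64

OFB encryption: S_i = E(K, S_{i−1}) with S_{0} = IV; C_i = P_i ⊕ S_i.
C[1]: S = E(K, 92) = 183; 30 ⊕ 183 = 169.
C[2]: S = E(K, 183) = 18; 3 ⊕ 18 = 17.
C[3]: S = E(K, 18) = 109; 212 ⊕ 109 = 185.
C[4]: S = E(K, 109) = 200; 183 ⊕ 200 = 127.
C[5]: S = E(K, 200) = 35; 99 ⊕ 35 = 64.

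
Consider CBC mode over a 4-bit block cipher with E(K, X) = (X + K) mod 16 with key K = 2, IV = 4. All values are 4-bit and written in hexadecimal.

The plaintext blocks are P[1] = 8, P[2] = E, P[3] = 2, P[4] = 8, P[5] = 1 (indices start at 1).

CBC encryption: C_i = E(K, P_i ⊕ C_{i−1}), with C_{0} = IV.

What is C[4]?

C[4] = C

C[1]: P[1] ⊕ 4 = C; E(K, C) = E.
C[2]: P[2] ⊕ E = 0; E(K, 0) = 2.
C[3]: P[3] ⊕ 2 = 0; E(K, 0) = 2.
C[4]: P[4] ⊕ 2 = A; E(K, A) = C.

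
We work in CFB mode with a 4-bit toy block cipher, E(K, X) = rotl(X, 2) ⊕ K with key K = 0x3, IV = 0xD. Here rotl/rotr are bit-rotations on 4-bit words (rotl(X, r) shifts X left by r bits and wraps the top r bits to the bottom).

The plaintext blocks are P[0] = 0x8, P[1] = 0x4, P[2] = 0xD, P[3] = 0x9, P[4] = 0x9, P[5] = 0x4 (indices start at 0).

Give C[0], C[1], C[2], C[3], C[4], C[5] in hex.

CFB encryption: C_i = P_i ⊕ E(K, C_{i−1}), with C_{−1} = IV.
C[0]: E(K, 0xD) = 0x4; 0x8 ⊕ 0x4 = 0xC.
C[1]: E(K, 0xC) = 0x0; 0x4 ⊕ 0x0 = 0x4.
C[2]: E(K, 0x4) = 0x2; 0xD ⊕ 0x2 = 0xF.
C[3]: E(K, 0xF) = 0xC; 0x9 ⊕ 0xC = 0x5.
C[4]: E(K, 0x5) = 0x6; 0x9 ⊕ 0x6 = 0xF.
C[5]: E(K, 0xF) = 0xC; 0x4 ⊕ 0xC = 0x8.

C[0] = 0xC, C[1] = 0x4, C[2] = 0xF, C[3] = 0x5, C[4] = 0xF, C[5] = 0x8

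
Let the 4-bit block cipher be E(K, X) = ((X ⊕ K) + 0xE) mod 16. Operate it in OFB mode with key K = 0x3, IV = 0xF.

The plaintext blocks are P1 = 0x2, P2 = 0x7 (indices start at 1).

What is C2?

OFB encryption: S_i = E(K, S_{i−1}) with S_{0} = IV; C_i = P_i ⊕ S_i.
C1: S = E(K, 0xF) = 0xA; 0x2 ⊕ 0xA = 0x8.
C2: S = E(K, 0xA) = 0x7; 0x7 ⊕ 0x7 = 0x0.

C2 = 0x0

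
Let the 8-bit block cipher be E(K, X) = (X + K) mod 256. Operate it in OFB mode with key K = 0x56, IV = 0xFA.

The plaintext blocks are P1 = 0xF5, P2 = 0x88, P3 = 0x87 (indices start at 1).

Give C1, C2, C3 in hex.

C1 = 0xA5, C2 = 0x2E, C3 = 0x7B

OFB encryption: S_i = E(K, S_{i−1}) with S_{0} = IV; C_i = P_i ⊕ S_i.
C1: S = E(K, 0xFA) = 0x50; 0xF5 ⊕ 0x50 = 0xA5.
C2: S = E(K, 0x50) = 0xA6; 0x88 ⊕ 0xA6 = 0x2E.
C3: S = E(K, 0xA6) = 0xFC; 0x87 ⊕ 0xFC = 0x7B.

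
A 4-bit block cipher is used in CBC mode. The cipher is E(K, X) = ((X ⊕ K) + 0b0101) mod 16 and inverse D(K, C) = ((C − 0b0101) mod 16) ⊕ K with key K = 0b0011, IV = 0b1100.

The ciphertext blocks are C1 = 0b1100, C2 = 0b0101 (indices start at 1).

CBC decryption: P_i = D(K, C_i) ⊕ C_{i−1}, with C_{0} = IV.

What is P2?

P2 = 0b1111

P2: D(K, 0b0101) = 0b0011; 0b0011 ⊕ 0b1100 = 0b1111.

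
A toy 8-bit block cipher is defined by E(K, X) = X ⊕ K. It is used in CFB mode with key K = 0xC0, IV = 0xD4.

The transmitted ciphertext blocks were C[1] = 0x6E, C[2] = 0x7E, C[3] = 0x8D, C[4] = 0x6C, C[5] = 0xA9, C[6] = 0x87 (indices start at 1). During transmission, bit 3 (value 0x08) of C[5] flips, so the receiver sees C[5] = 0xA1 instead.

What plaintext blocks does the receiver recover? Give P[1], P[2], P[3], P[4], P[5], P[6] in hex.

CFB decryption: P_i = C_i ⊕ E(K, C_{i−1}), with C_{0} = IV.
Only C[5] changed, to 0xA1. In CFB, a change in C_i flips the same bit in P_i and garbles P_{i+1}. Decrypting the received ciphertext:
P[1]: E(K, 0xD4) = 0x14; 0x6E ⊕ 0x14 = 0x7A.
P[2]: E(K, 0x6E) = 0xAE; 0x7E ⊕ 0xAE = 0xD0.
P[3]: E(K, 0x7E) = 0xBE; 0x8D ⊕ 0xBE = 0x33.
P[4]: E(K, 0x8D) = 0x4D; 0x6C ⊕ 0x4D = 0x21.
P[5]: E(K, 0x6C) = 0xAC; 0xA1 ⊕ 0xAC = 0x0D.
P[6]: E(K, 0xA1) = 0x61; 0x87 ⊕ 0x61 = 0xE6.
Blocks that differ from the original plaintext: P[5], P[6].

P[1] = 0x7A, P[2] = 0xD0, P[3] = 0x33, P[4] = 0x21, P[5] = 0x0D, P[6] = 0xE6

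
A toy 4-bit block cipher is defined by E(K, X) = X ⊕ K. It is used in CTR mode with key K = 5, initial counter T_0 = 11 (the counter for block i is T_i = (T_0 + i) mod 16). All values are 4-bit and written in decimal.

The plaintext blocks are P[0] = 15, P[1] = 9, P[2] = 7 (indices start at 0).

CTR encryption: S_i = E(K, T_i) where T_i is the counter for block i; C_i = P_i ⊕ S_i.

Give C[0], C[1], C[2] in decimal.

C[0] = 1, C[1] = 0, C[2] = 15

C[0]: T = 11, S = E(K, T) = 14; 15 ⊕ 14 = 1.
C[1]: T = 12, S = E(K, T) = 9; 9 ⊕ 9 = 0.
C[2]: T = 13, S = E(K, T) = 8; 7 ⊕ 8 = 15.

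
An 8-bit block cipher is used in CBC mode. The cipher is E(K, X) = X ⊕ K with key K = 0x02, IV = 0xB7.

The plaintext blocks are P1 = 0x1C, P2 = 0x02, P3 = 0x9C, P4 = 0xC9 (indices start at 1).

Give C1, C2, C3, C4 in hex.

C1 = 0xA9, C2 = 0xA9, C3 = 0x37, C4 = 0xFC

CBC encryption: C_i = E(K, P_i ⊕ C_{i−1}), with C_{0} = IV.
C1: P1 ⊕ 0xB7 = 0xAB; E(K, 0xAB) = 0xA9.
C2: P2 ⊕ 0xA9 = 0xAB; E(K, 0xAB) = 0xA9.
C3: P3 ⊕ 0xA9 = 0x35; E(K, 0x35) = 0x37.
C4: P4 ⊕ 0x37 = 0xFE; E(K, 0xFE) = 0xFC.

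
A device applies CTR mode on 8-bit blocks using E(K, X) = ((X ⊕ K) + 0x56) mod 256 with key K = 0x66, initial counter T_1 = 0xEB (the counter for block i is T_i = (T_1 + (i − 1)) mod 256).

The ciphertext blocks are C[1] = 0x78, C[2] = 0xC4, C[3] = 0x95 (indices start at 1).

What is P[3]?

CTR decryption: S_i = E(K, T_i) where T_i is the counter for block i; P_i = C_i ⊕ S_i.
P[3]: T = 0xED, S = E(K, T) = 0xE1; 0x95 ⊕ 0xE1 = 0x74.

P[3] = 0x74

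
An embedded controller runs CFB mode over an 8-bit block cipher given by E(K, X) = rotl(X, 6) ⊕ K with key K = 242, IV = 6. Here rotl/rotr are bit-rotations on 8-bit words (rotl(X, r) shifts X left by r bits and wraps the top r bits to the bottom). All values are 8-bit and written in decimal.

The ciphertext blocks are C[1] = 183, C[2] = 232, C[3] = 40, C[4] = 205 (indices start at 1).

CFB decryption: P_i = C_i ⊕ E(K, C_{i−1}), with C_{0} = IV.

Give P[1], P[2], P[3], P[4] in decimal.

P[1]: E(K, 6) = 115; 183 ⊕ 115 = 196.
P[2]: E(K, 183) = 31; 232 ⊕ 31 = 247.
P[3]: E(K, 232) = 200; 40 ⊕ 200 = 224.
P[4]: E(K, 40) = 248; 205 ⊕ 248 = 53.

P[1] = 196, P[2] = 247, P[3] = 224, P[4] = 53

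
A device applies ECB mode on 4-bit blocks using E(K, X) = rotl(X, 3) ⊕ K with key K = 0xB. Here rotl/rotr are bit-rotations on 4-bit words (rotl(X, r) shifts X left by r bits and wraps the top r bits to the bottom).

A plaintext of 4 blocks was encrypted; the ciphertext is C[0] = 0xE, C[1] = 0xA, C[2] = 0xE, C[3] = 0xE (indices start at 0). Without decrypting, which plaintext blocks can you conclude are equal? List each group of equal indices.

ECB encrypts each block independently with the same key, so equal ciphertext blocks imply equal plaintext blocks.
C[0] = C[2] = C[3] = 0xE, so P[0] = P[2] = P[3].

P[0] = P[2] = P[3]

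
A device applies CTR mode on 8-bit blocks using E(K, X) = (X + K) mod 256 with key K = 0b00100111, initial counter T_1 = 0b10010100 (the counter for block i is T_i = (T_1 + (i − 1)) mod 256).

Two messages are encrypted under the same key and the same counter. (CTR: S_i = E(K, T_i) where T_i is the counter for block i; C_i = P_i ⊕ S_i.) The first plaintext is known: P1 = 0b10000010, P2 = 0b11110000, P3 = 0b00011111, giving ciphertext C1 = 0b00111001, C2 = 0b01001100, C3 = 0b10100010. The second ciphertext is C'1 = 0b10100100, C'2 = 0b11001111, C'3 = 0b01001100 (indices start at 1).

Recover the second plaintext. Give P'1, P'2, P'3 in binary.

P'1 = 0b00011111, P'2 = 0b01110011, P'3 = 0b11110001

In CTR with a reused counter, both messages share the same keystream S_i, so C_i ⊕ C'_i = P_i ⊕ P'_i and thus P'_i = P_i ⊕ C_i ⊕ C'_i.
P'1: 0b10000010 ⊕ 0b00111001 ⊕ 0b10100100 = 0b00011111.
P'2: 0b11110000 ⊕ 0b01001100 ⊕ 0b11001111 = 0b01110011.
P'3: 0b00011111 ⊕ 0b10100010 ⊕ 0b01001100 = 0b11110001.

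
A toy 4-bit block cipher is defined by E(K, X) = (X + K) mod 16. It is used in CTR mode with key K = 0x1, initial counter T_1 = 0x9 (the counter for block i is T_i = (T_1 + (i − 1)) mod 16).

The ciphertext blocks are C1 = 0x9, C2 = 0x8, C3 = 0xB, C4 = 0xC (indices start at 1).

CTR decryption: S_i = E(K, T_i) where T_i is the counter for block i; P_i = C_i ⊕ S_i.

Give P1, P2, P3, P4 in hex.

P1 = 0x3, P2 = 0x3, P3 = 0x7, P4 = 0x1

P1: T = 0x9, S = E(K, T) = 0xA; 0x9 ⊕ 0xA = 0x3.
P2: T = 0xA, S = E(K, T) = 0xB; 0x8 ⊕ 0xB = 0x3.
P3: T = 0xB, S = E(K, T) = 0xC; 0xB ⊕ 0xC = 0x7.
P4: T = 0xC, S = E(K, T) = 0xD; 0xC ⊕ 0xD = 0x1.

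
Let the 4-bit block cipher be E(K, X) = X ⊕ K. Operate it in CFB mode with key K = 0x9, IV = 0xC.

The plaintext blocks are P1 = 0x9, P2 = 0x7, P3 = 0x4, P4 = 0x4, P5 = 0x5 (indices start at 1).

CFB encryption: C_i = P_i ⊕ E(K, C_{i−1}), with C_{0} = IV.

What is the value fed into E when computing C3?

0x2

C1: E(K, 0xC) = 0x5; 0x9 ⊕ 0x5 = 0xC.
C2: E(K, 0xC) = 0x5; 0x7 ⊕ 0x5 = 0x2.
C3: E(K, 0x2) = 0xB; 0x4 ⊕ 0xB = 0xF.
So the input to E for block 3 is 0x2.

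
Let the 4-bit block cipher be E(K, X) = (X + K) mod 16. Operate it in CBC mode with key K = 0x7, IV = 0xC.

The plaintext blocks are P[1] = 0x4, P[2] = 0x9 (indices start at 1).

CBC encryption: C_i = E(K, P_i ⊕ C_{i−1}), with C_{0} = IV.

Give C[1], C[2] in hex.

C[1] = 0xF, C[2] = 0xD

C[1]: P[1] ⊕ 0xC = 0x8; E(K, 0x8) = 0xF.
C[2]: P[2] ⊕ 0xF = 0x6; E(K, 0x6) = 0xD.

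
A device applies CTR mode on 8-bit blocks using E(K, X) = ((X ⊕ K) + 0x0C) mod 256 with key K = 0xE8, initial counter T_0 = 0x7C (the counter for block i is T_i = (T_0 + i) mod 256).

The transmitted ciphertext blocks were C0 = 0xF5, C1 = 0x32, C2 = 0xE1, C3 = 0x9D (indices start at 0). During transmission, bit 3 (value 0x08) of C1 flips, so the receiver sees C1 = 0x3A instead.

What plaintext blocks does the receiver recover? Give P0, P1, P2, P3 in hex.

CTR decryption: S_i = E(K, T_i) where T_i is the counter for block i; P_i = C_i ⊕ S_i.
Only C1 changed, to 0x3A. In CTR, a change in C_i flips the same bit in P_i only; the keystream is unaffected. Decrypting the received ciphertext:
P0: T = 0x7C, S = E(K, T) = 0xA0; 0xF5 ⊕ 0xA0 = 0x55.
P1: T = 0x7D, S = E(K, T) = 0xA1; 0x3A ⊕ 0xA1 = 0x9B.
P2: T = 0x7E, S = E(K, T) = 0xA2; 0xE1 ⊕ 0xA2 = 0x43.
P3: T = 0x7F, S = E(K, T) = 0xA3; 0x9D ⊕ 0xA3 = 0x3E.
Blocks that differ from the original plaintext: P1.

P0 = 0x55, P1 = 0x9B, P2 = 0x43, P3 = 0x3E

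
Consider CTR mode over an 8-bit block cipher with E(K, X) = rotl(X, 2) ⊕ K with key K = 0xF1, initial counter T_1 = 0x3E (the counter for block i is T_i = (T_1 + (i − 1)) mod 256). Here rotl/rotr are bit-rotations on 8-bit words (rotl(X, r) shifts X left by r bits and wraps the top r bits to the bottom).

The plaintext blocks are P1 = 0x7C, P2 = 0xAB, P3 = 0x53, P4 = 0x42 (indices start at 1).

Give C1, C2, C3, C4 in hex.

C1 = 0x75, C2 = 0xA6, C3 = 0xA3, C4 = 0xB6

CTR encryption: S_i = E(K, T_i) where T_i is the counter for block i; C_i = P_i ⊕ S_i.
C1: T = 0x3E, S = E(K, T) = 0x09; 0x7C ⊕ 0x09 = 0x75.
C2: T = 0x3F, S = E(K, T) = 0x0D; 0xAB ⊕ 0x0D = 0xA6.
C3: T = 0x40, S = E(K, T) = 0xF0; 0x53 ⊕ 0xF0 = 0xA3.
C4: T = 0x41, S = E(K, T) = 0xF4; 0x42 ⊕ 0xF4 = 0xB6.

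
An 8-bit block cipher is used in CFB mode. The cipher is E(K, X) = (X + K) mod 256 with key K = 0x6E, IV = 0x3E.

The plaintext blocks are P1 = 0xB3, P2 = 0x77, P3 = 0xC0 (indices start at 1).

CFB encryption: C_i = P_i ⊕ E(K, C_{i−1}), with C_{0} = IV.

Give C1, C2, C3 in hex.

C1: E(K, 0x3E) = 0xAC; 0xB3 ⊕ 0xAC = 0x1F.
C2: E(K, 0x1F) = 0x8D; 0x77 ⊕ 0x8D = 0xFA.
C3: E(K, 0xFA) = 0x68; 0xC0 ⊕ 0x68 = 0xA8.

C1 = 0x1F, C2 = 0xFA, C3 = 0xA8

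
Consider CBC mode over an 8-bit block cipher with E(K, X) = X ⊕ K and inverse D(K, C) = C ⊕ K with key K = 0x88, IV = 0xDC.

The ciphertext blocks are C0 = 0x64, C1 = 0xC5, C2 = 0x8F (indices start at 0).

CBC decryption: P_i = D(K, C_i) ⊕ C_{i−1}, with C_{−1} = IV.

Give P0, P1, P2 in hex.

P0 = 0x30, P1 = 0x29, P2 = 0xC2

P0: D(K, 0x64) = 0xEC; 0xEC ⊕ 0xDC = 0x30.
P1: D(K, 0xC5) = 0x4D; 0x4D ⊕ 0x64 = 0x29.
P2: D(K, 0x8F) = 0x07; 0x07 ⊕ 0xC5 = 0xC2.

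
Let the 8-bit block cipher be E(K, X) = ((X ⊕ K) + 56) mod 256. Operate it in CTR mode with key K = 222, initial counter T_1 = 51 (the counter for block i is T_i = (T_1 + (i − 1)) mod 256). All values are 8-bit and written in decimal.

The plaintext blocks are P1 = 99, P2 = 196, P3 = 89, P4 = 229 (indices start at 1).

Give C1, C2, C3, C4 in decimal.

C1 = 70, C2 = 230, C3 = 122, C4 = 197

CTR encryption: S_i = E(K, T_i) where T_i is the counter for block i; C_i = P_i ⊕ S_i.
C1: T = 51, S = E(K, T) = 37; 99 ⊕ 37 = 70.
C2: T = 52, S = E(K, T) = 34; 196 ⊕ 34 = 230.
C3: T = 53, S = E(K, T) = 35; 89 ⊕ 35 = 122.
C4: T = 54, S = E(K, T) = 32; 229 ⊕ 32 = 197.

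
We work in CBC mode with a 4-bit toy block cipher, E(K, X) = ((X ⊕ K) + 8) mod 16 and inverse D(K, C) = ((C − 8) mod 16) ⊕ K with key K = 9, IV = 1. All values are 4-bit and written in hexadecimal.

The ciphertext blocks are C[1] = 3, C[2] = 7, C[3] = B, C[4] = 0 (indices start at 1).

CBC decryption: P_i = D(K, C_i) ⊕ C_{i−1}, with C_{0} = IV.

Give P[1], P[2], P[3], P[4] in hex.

P[1] = 3, P[2] = 5, P[3] = D, P[4] = A

P[1]: D(K, 3) = 2; 2 ⊕ 1 = 3.
P[2]: D(K, 7) = 6; 6 ⊕ 3 = 5.
P[3]: D(K, B) = A; A ⊕ 7 = D.
P[4]: D(K, 0) = 1; 1 ⊕ B = A.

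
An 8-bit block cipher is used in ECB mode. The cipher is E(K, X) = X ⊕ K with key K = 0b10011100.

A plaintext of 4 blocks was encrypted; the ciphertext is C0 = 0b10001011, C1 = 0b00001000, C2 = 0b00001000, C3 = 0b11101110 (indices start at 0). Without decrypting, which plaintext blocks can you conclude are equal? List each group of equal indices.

ECB encrypts each block independently with the same key, so equal ciphertext blocks imply equal plaintext blocks.
C1 = C2 = 0b00001000, so P1 = P2.

P1 = P2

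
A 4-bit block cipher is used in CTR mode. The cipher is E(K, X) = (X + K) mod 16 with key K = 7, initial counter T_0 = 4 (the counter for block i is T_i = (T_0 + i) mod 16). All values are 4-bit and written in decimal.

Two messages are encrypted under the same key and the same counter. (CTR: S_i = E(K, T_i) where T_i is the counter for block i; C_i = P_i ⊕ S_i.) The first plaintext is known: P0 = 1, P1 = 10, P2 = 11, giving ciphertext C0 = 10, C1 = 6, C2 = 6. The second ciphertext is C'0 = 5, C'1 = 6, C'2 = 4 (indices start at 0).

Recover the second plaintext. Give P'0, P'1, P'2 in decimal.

P'0 = 14, P'1 = 10, P'2 = 9

In CTR with a reused counter, both messages share the same keystream S_i, so C_i ⊕ C'_i = P_i ⊕ P'_i and thus P'_i = P_i ⊕ C_i ⊕ C'_i.
P'0: 1 ⊕ 10 ⊕ 5 = 14.
P'1: 10 ⊕ 6 ⊕ 6 = 10.
P'2: 11 ⊕ 6 ⊕ 4 = 9.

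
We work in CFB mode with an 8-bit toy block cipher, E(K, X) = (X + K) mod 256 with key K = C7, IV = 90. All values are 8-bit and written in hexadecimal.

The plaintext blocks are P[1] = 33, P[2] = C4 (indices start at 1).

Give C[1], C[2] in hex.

C[1] = 64, C[2] = EF

CFB encryption: C_i = P_i ⊕ E(K, C_{i−1}), with C_{0} = IV.
C[1]: E(K, 90) = 57; 33 ⊕ 57 = 64.
C[2]: E(K, 64) = 2B; C4 ⊕ 2B = EF.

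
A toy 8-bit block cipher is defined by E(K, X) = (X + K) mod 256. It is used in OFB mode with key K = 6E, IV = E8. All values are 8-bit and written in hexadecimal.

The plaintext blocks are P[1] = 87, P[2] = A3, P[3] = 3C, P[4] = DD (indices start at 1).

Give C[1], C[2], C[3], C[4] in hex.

C[1] = D1, C[2] = 67, C[3] = 0E, C[4] = 7D

OFB encryption: S_i = E(K, S_{i−1}) with S_{0} = IV; C_i = P_i ⊕ S_i.
C[1]: S = E(K, E8) = 56; 87 ⊕ 56 = D1.
C[2]: S = E(K, 56) = C4; A3 ⊕ C4 = 67.
C[3]: S = E(K, C4) = 32; 3C ⊕ 32 = 0E.
C[4]: S = E(K, 32) = A0; DD ⊕ A0 = 7D.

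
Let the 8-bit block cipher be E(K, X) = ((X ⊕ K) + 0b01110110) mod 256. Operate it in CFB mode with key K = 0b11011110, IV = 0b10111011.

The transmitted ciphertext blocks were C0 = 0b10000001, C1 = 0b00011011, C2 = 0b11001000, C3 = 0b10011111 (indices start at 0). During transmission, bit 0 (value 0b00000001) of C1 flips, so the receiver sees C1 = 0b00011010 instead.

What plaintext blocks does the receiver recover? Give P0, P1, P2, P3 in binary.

CFB decryption: P_i = C_i ⊕ E(K, C_{i−1}), with C_{−1} = IV.
Only C1 changed, to 0b00011010. In CFB, a change in C_i flips the same bit in P_i and garbles P_{i+1}. Decrypting the received ciphertext:
P0: E(K, 0b10111011) = 0b11011011; 0b10000001 ⊕ 0b11011011 = 0b01011010.
P1: E(K, 0b10000001) = 0b11010101; 0b00011010 ⊕ 0b11010101 = 0b11001111.
P2: E(K, 0b00011010) = 0b00111010; 0b11001000 ⊕ 0b00111010 = 0b11110010.
P3: E(K, 0b11001000) = 0b10001100; 0b10011111 ⊕ 0b10001100 = 0b00010011.
Blocks that differ from the original plaintext: P1, P2.

P0 = 0b01011010, P1 = 0b11001111, P2 = 0b11110010, P3 = 0b00010011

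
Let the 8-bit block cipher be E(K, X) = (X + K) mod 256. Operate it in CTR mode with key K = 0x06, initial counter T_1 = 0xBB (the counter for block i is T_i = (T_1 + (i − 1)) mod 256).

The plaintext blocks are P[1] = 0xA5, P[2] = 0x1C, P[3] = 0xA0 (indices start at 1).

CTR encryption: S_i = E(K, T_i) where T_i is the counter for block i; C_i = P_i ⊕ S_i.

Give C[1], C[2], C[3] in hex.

C[1] = 0x64, C[2] = 0xDE, C[3] = 0x63

C[1]: T = 0xBB, S = E(K, T) = 0xC1; 0xA5 ⊕ 0xC1 = 0x64.
C[2]: T = 0xBC, S = E(K, T) = 0xC2; 0x1C ⊕ 0xC2 = 0xDE.
C[3]: T = 0xBD, S = E(K, T) = 0xC3; 0xA0 ⊕ 0xC3 = 0x63.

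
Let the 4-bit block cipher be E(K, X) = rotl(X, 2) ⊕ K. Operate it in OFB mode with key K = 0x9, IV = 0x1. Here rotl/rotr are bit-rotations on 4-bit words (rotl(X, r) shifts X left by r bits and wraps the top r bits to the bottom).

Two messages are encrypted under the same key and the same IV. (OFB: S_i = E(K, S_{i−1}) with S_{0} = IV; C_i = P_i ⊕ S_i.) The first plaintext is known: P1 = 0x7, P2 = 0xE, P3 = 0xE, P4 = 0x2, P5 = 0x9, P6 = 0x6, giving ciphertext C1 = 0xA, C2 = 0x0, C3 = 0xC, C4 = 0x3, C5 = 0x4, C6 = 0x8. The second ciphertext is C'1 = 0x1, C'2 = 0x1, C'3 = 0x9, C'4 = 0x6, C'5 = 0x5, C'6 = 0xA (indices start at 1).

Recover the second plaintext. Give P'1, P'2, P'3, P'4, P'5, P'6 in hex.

P'1 = 0xC, P'2 = 0xF, P'3 = 0xB, P'4 = 0x7, P'5 = 0x8, P'6 = 0x4

In OFB with a reused IV, both messages share the same keystream S_i, so C_i ⊕ C'_i = P_i ⊕ P'_i and thus P'_i = P_i ⊕ C_i ⊕ C'_i.
P'1: 0x7 ⊕ 0xA ⊕ 0x1 = 0xC.
P'2: 0xE ⊕ 0x0 ⊕ 0x1 = 0xF.
P'3: 0xE ⊕ 0xC ⊕ 0x9 = 0xB.
P'4: 0x2 ⊕ 0x3 ⊕ 0x6 = 0x7.
P'5: 0x9 ⊕ 0x4 ⊕ 0x5 = 0x8.
P'6: 0x6 ⊕ 0x8 ⊕ 0xA = 0x4.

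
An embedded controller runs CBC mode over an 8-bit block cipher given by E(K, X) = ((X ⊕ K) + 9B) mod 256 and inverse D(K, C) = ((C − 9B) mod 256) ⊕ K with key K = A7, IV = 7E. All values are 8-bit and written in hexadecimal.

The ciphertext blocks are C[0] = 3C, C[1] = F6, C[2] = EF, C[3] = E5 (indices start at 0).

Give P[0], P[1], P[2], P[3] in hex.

P[0] = 78, P[1] = C0, P[2] = 05, P[3] = 02

CBC decryption: P_i = D(K, C_i) ⊕ C_{i−1}, with C_{−1} = IV.
P[0]: D(K, 3C) = 06; 06 ⊕ 7E = 78.
P[1]: D(K, F6) = FC; FC ⊕ 3C = C0.
P[2]: D(K, EF) = F3; F3 ⊕ F6 = 05.
P[3]: D(K, E5) = ED; ED ⊕ EF = 02.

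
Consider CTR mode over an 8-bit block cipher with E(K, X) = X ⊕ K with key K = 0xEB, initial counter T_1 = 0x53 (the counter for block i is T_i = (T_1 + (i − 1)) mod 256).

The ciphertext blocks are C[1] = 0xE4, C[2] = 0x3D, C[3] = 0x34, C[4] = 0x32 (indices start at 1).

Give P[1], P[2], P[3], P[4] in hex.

P[1] = 0x5C, P[2] = 0x82, P[3] = 0x8A, P[4] = 0x8F

CTR decryption: S_i = E(K, T_i) where T_i is the counter for block i; P_i = C_i ⊕ S_i.
P[1]: T = 0x53, S = E(K, T) = 0xB8; 0xE4 ⊕ 0xB8 = 0x5C.
P[2]: T = 0x54, S = E(K, T) = 0xBF; 0x3D ⊕ 0xBF = 0x82.
P[3]: T = 0x55, S = E(K, T) = 0xBE; 0x34 ⊕ 0xBE = 0x8A.
P[4]: T = 0x56, S = E(K, T) = 0xBD; 0x32 ⊕ 0xBD = 0x8F.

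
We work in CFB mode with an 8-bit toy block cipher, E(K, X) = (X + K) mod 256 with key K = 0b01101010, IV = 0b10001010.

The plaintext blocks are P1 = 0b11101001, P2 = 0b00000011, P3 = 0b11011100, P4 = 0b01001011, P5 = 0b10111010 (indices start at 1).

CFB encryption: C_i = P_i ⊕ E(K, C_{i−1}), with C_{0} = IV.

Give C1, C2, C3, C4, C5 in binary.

C1: E(K, 0b10001010) = 0b11110100; 0b11101001 ⊕ 0b11110100 = 0b00011101.
C2: E(K, 0b00011101) = 0b10000111; 0b00000011 ⊕ 0b10000111 = 0b10000100.
C3: E(K, 0b10000100) = 0b11101110; 0b11011100 ⊕ 0b11101110 = 0b00110010.
C4: E(K, 0b00110010) = 0b10011100; 0b01001011 ⊕ 0b10011100 = 0b11010111.
C5: E(K, 0b11010111) = 0b01000001; 0b10111010 ⊕ 0b01000001 = 0b11111011.

C1 = 0b00011101, C2 = 0b10000100, C3 = 0b00110010, C4 = 0b11010111, C5 = 0b11111011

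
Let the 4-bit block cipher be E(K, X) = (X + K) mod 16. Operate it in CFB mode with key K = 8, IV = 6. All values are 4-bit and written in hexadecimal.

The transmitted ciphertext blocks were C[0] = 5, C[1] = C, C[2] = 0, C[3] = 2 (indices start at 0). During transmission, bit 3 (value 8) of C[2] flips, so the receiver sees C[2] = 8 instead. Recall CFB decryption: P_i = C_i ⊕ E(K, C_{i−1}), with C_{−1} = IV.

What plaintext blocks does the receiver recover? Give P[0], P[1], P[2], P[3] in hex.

P[0] = B, P[1] = 1, P[2] = C, P[3] = 2

Only C[2] changed, to 8. In CFB, a change in C_i flips the same bit in P_i and garbles P_{i+1}. Decrypting the received ciphertext:
P[0]: E(K, 6) = E; 5 ⊕ E = B.
P[1]: E(K, 5) = D; C ⊕ D = 1.
P[2]: E(K, C) = 4; 8 ⊕ 4 = C.
P[3]: E(K, 8) = 0; 2 ⊕ 0 = 2.
Blocks that differ from the original plaintext: P[2], P[3].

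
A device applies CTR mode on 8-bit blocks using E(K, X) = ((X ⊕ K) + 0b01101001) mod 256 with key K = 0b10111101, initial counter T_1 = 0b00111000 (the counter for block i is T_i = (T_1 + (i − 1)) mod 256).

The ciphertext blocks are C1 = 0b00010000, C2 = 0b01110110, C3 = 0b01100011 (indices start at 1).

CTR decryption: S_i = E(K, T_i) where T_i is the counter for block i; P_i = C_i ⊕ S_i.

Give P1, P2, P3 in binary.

P1: T = 0b00111000, S = E(K, T) = 0b11101110; 0b00010000 ⊕ 0b11101110 = 0b11111110.
P2: T = 0b00111001, S = E(K, T) = 0b11101101; 0b01110110 ⊕ 0b11101101 = 0b10011011.
P3: T = 0b00111010, S = E(K, T) = 0b11110000; 0b01100011 ⊕ 0b11110000 = 0b10010011.

P1 = 0b11111110, P2 = 0b10011011, P3 = 0b10010011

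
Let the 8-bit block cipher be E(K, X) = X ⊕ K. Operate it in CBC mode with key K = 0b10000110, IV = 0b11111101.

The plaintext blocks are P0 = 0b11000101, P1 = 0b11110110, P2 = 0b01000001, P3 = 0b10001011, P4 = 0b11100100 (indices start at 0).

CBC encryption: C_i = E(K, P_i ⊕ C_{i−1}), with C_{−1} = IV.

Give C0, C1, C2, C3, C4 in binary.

C0: P0 ⊕ 0b11111101 = 0b00111000; E(K, 0b00111000) = 0b10111110.
C1: P1 ⊕ 0b10111110 = 0b01001000; E(K, 0b01001000) = 0b11001110.
C2: P2 ⊕ 0b11001110 = 0b10001111; E(K, 0b10001111) = 0b00001001.
C3: P3 ⊕ 0b00001001 = 0b10000010; E(K, 0b10000010) = 0b00000100.
C4: P4 ⊕ 0b00000100 = 0b11100000; E(K, 0b11100000) = 0b01100110.

C0 = 0b10111110, C1 = 0b11001110, C2 = 0b00001001, C3 = 0b00000100, C4 = 0b01100110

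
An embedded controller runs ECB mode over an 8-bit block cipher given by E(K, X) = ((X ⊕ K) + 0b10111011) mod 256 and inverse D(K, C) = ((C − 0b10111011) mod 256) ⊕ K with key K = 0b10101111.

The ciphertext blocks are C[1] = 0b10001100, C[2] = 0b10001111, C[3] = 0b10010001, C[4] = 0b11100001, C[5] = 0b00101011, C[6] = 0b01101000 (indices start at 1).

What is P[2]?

P[2] = 0b01111011

ECB decryption: P_i = D(K, C_i).
P[2]: D(K, 0b10001111) = 0b01111011.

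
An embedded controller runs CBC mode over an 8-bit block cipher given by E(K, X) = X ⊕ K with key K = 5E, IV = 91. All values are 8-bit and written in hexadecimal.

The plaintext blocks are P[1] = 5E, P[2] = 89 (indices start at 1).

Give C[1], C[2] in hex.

CBC encryption: C_i = E(K, P_i ⊕ C_{i−1}), with C_{0} = IV.
C[1]: P[1] ⊕ 91 = CF; E(K, CF) = 91.
C[2]: P[2] ⊕ 91 = 18; E(K, 18) = 46.

C[1] = 91, C[2] = 46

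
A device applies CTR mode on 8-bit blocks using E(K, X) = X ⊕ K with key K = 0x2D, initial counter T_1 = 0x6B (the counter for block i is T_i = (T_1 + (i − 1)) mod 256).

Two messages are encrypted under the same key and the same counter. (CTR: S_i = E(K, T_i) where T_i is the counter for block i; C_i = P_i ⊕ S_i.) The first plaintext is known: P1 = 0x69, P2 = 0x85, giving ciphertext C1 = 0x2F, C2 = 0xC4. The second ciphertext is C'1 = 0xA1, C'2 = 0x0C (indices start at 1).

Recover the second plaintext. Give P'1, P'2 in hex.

In CTR with a reused counter, both messages share the same keystream S_i, so C_i ⊕ C'_i = P_i ⊕ P'_i and thus P'_i = P_i ⊕ C_i ⊕ C'_i.
P'1: 0x69 ⊕ 0x2F ⊕ 0xA1 = 0xE7.
P'2: 0x85 ⊕ 0xC4 ⊕ 0x0C = 0x4D.

P'1 = 0xE7, P'2 = 0x4D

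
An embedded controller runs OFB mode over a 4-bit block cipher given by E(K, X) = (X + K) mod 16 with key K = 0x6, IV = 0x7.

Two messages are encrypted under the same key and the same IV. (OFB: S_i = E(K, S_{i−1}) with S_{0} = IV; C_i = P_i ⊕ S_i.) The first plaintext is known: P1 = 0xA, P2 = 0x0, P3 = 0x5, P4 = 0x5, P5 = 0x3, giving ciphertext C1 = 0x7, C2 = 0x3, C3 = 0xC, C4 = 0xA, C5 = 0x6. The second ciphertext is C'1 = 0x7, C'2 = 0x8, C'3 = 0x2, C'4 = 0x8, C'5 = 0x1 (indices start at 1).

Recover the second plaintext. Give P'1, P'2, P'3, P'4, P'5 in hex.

P'1 = 0xA, P'2 = 0xB, P'3 = 0xB, P'4 = 0x7, P'5 = 0x4

In OFB with a reused IV, both messages share the same keystream S_i, so C_i ⊕ C'_i = P_i ⊕ P'_i and thus P'_i = P_i ⊕ C_i ⊕ C'_i.
P'1: 0xA ⊕ 0x7 ⊕ 0x7 = 0xA.
P'2: 0x0 ⊕ 0x3 ⊕ 0x8 = 0xB.
P'3: 0x5 ⊕ 0xC ⊕ 0x2 = 0xB.
P'4: 0x5 ⊕ 0xA ⊕ 0x8 = 0x7.
P'5: 0x3 ⊕ 0x6 ⊕ 0x1 = 0x4.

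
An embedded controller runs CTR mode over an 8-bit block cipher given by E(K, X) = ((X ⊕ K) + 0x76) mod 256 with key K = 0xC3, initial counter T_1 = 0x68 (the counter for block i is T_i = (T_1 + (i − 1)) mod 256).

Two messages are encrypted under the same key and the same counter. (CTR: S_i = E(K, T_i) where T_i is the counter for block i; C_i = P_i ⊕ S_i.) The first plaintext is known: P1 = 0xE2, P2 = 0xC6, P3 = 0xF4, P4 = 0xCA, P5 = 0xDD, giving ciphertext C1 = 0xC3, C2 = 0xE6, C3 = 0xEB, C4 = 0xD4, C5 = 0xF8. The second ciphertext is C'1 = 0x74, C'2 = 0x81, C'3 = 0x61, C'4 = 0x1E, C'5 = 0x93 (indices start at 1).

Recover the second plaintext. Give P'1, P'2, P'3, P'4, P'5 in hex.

P'1 = 0x55, P'2 = 0xA1, P'3 = 0x7E, P'4 = 0x00, P'5 = 0xB6

In CTR with a reused counter, both messages share the same keystream S_i, so C_i ⊕ C'_i = P_i ⊕ P'_i and thus P'_i = P_i ⊕ C_i ⊕ C'_i.
P'1: 0xE2 ⊕ 0xC3 ⊕ 0x74 = 0x55.
P'2: 0xC6 ⊕ 0xE6 ⊕ 0x81 = 0xA1.
P'3: 0xF4 ⊕ 0xEB ⊕ 0x61 = 0x7E.
P'4: 0xCA ⊕ 0xD4 ⊕ 0x1E = 0x00.
P'5: 0xDD ⊕ 0xF8 ⊕ 0x93 = 0xB6.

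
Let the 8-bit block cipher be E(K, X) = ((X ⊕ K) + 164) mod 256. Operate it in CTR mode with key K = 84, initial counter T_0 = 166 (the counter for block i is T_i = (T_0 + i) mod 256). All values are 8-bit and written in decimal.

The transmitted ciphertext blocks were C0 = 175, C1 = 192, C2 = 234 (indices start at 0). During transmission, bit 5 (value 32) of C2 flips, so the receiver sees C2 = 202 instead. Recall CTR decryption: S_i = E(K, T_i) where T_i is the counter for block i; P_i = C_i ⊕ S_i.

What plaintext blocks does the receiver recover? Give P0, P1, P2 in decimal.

P0 = 57, P1 = 87, P2 = 106

Only C2 changed, to 202. In CTR, a change in C_i flips the same bit in P_i only; the keystream is unaffected. Decrypting the received ciphertext:
P0: T = 166, S = E(K, T) = 150; 175 ⊕ 150 = 57.
P1: T = 167, S = E(K, T) = 151; 192 ⊕ 151 = 87.
P2: T = 168, S = E(K, T) = 160; 202 ⊕ 160 = 106.
Blocks that differ from the original plaintext: P2.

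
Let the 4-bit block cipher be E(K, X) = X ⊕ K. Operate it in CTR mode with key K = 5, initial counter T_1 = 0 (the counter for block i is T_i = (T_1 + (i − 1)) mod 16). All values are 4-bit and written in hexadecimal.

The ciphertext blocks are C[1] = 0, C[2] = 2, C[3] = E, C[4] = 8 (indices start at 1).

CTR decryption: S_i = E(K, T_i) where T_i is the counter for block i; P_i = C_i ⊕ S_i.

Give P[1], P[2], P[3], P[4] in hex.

P[1] = 5, P[2] = 6, P[3] = 9, P[4] = E

P[1]: T = 0, S = E(K, T) = 5; 0 ⊕ 5 = 5.
P[2]: T = 1, S = E(K, T) = 4; 2 ⊕ 4 = 6.
P[3]: T = 2, S = E(K, T) = 7; E ⊕ 7 = 9.
P[4]: T = 3, S = E(K, T) = 6; 8 ⊕ 6 = E.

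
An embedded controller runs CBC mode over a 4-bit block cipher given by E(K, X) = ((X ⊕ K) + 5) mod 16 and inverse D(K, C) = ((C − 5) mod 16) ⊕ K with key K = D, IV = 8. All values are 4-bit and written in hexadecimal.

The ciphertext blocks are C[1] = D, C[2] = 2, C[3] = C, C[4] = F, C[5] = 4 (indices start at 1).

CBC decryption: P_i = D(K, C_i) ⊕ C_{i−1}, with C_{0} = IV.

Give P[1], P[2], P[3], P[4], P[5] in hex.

P[1] = D, P[2] = D, P[3] = 8, P[4] = B, P[5] = D

P[1]: D(K, D) = 5; 5 ⊕ 8 = D.
P[2]: D(K, 2) = 0; 0 ⊕ D = D.
P[3]: D(K, C) = A; A ⊕ 2 = 8.
P[4]: D(K, F) = 7; 7 ⊕ C = B.
P[5]: D(K, 4) = 2; 2 ⊕ F = D.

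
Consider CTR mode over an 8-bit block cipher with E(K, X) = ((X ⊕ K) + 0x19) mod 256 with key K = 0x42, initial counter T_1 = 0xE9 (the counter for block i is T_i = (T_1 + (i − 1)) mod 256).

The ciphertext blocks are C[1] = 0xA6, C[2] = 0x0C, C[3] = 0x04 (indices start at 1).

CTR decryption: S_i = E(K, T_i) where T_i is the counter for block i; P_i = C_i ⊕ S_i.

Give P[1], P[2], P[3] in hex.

P[1] = 0x62, P[2] = 0xCD, P[3] = 0xC6

P[1]: T = 0xE9, S = E(K, T) = 0xC4; 0xA6 ⊕ 0xC4 = 0x62.
P[2]: T = 0xEA, S = E(K, T) = 0xC1; 0x0C ⊕ 0xC1 = 0xCD.
P[3]: T = 0xEB, S = E(K, T) = 0xC2; 0x04 ⊕ 0xC2 = 0xC6.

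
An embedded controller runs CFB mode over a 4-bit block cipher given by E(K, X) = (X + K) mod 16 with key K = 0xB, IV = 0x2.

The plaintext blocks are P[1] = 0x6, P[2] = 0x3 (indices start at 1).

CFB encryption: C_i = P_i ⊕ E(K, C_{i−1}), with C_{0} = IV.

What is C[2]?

C[2] = 0x5

C[1]: E(K, 0x2) = 0xD; 0x6 ⊕ 0xD = 0xB.
C[2]: E(K, 0xB) = 0x6; 0x3 ⊕ 0x6 = 0x5.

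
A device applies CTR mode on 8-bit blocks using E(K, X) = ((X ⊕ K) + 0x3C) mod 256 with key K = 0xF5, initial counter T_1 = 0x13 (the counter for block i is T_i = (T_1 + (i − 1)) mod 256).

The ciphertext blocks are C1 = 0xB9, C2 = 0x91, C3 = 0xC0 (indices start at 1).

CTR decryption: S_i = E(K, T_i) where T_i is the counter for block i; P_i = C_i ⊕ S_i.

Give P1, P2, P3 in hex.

P1: T = 0x13, S = E(K, T) = 0x22; 0xB9 ⊕ 0x22 = 0x9B.
P2: T = 0x14, S = E(K, T) = 0x1D; 0x91 ⊕ 0x1D = 0x8C.
P3: T = 0x15, S = E(K, T) = 0x1C; 0xC0 ⊕ 0x1C = 0xDC.

P1 = 0x9B, P2 = 0x8C, P3 = 0xDC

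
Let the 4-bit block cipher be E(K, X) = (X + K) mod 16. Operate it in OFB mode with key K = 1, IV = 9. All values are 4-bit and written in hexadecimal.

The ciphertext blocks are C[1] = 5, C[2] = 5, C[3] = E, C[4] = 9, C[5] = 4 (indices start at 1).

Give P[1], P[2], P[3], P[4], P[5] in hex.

OFB decryption: S_i = E(K, S_{i−1}) with S_{0} = IV; P_i = C_i ⊕ S_i.
P[1]: S = E(K, 9) = A; 5 ⊕ A = F.
P[2]: S = E(K, A) = B; 5 ⊕ B = E.
P[3]: S = E(K, B) = C; E ⊕ C = 2.
P[4]: S = E(K, C) = D; 9 ⊕ D = 4.
P[5]: S = E(K, D) = E; 4 ⊕ E = A.

P[1] = F, P[2] = E, P[3] = 2, P[4] = 4, P[5] = A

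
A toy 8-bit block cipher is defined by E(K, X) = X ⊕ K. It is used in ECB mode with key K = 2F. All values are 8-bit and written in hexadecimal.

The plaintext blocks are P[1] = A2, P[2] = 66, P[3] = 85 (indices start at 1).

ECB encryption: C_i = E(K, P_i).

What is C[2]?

C[2]: E(K, 66) = 49.

C[2] = 49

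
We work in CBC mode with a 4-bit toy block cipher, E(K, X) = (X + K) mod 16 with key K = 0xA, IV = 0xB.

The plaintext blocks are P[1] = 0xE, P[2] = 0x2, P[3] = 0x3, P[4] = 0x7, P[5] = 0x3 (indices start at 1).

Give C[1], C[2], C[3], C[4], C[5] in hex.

C[1] = 0xF, C[2] = 0x7, C[3] = 0xE, C[4] = 0x3, C[5] = 0xA

CBC encryption: C_i = E(K, P_i ⊕ C_{i−1}), with C_{0} = IV.
C[1]: P[1] ⊕ 0xB = 0x5; E(K, 0x5) = 0xF.
C[2]: P[2] ⊕ 0xF = 0xD; E(K, 0xD) = 0x7.
C[3]: P[3] ⊕ 0x7 = 0x4; E(K, 0x4) = 0xE.
C[4]: P[4] ⊕ 0xE = 0x9; E(K, 0x9) = 0x3.
C[5]: P[5] ⊕ 0x3 = 0x0; E(K, 0x0) = 0xA.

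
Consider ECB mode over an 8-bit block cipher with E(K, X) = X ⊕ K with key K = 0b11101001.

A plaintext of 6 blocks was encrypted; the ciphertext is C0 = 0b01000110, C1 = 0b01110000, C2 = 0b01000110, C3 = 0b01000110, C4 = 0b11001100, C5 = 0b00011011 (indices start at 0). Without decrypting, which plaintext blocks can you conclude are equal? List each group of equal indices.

ECB encrypts each block independently with the same key, so equal ciphertext blocks imply equal plaintext blocks.
C0 = C2 = C3 = 0b01000110, so P0 = P2 = P3.

P0 = P2 = P3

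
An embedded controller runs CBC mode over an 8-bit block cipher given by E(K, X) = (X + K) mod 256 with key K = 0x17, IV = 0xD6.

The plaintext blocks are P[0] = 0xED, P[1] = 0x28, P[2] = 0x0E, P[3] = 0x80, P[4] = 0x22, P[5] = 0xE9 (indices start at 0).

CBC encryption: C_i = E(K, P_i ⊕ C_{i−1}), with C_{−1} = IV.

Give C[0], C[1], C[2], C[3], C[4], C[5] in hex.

C[0] = 0x52, C[1] = 0x91, C[2] = 0xB6, C[3] = 0x4D, C[4] = 0x86, C[5] = 0x86

C[0]: P[0] ⊕ 0xD6 = 0x3B; E(K, 0x3B) = 0x52.
C[1]: P[1] ⊕ 0x52 = 0x7A; E(K, 0x7A) = 0x91.
C[2]: P[2] ⊕ 0x91 = 0x9F; E(K, 0x9F) = 0xB6.
C[3]: P[3] ⊕ 0xB6 = 0x36; E(K, 0x36) = 0x4D.
C[4]: P[4] ⊕ 0x4D = 0x6F; E(K, 0x6F) = 0x86.
C[5]: P[5] ⊕ 0x86 = 0x6F; E(K, 0x6F) = 0x86.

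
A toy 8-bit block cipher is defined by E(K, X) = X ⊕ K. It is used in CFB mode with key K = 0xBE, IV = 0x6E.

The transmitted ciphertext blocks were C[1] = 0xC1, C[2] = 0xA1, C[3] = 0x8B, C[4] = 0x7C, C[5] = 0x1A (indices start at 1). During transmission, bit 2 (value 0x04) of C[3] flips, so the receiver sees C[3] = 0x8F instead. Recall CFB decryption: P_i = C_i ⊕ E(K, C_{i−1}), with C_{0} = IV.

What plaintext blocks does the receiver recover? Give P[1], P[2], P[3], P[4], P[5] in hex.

Only C[3] changed, to 0x8F. In CFB, a change in C_i flips the same bit in P_i and garbles P_{i+1}. Decrypting the received ciphertext:
P[1]: E(K, 0x6E) = 0xD0; 0xC1 ⊕ 0xD0 = 0x11.
P[2]: E(K, 0xC1) = 0x7F; 0xA1 ⊕ 0x7F = 0xDE.
P[3]: E(K, 0xA1) = 0x1F; 0x8F ⊕ 0x1F = 0x90.
P[4]: E(K, 0x8F) = 0x31; 0x7C ⊕ 0x31 = 0x4D.
P[5]: E(K, 0x7C) = 0xC2; 0x1A ⊕ 0xC2 = 0xD8.
Blocks that differ from the original plaintext: P[3], P[4].

P[1] = 0x11, P[2] = 0xDE, P[3] = 0x90, P[4] = 0x4D, P[5] = 0xD8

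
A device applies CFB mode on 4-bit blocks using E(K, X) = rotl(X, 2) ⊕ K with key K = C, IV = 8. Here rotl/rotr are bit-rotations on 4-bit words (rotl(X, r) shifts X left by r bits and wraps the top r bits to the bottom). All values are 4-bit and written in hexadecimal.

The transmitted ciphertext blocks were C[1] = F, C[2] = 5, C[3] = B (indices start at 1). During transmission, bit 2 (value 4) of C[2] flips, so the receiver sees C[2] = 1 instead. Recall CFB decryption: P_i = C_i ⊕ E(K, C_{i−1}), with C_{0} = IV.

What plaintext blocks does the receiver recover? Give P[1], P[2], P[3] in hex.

Only C[2] changed, to 1. In CFB, a change in C_i flips the same bit in P_i and garbles P_{i+1}. Decrypting the received ciphertext:
P[1]: E(K, 8) = E; F ⊕ E = 1.
P[2]: E(K, F) = 3; 1 ⊕ 3 = 2.
P[3]: E(K, 1) = 8; B ⊕ 8 = 3.
Blocks that differ from the original plaintext: P[2], P[3].

P[1] = 1, P[2] = 2, P[3] = 3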